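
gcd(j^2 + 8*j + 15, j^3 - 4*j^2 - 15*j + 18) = j + 3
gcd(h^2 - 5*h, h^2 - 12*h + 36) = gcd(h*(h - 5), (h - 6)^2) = 1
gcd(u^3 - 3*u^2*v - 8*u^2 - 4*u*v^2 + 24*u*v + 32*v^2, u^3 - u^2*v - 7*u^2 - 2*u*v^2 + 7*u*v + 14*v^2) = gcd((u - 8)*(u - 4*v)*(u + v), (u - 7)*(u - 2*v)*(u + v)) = u + v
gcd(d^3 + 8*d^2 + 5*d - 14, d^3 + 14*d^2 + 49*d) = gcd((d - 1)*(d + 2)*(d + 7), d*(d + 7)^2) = d + 7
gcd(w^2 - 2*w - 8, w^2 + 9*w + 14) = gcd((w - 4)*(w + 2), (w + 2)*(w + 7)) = w + 2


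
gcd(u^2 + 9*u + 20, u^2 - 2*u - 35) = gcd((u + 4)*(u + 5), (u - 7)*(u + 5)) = u + 5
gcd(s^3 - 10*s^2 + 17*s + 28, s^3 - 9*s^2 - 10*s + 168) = s - 7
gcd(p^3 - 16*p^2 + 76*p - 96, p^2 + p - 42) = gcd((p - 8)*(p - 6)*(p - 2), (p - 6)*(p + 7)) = p - 6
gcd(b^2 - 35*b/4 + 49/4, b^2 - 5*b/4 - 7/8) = b - 7/4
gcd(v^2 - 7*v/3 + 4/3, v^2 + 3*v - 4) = v - 1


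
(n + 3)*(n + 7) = n^2 + 10*n + 21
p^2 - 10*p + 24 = (p - 6)*(p - 4)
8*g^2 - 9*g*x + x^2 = (-8*g + x)*(-g + x)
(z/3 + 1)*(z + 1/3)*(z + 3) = z^3/3 + 19*z^2/9 + 11*z/3 + 1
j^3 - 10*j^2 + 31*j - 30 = (j - 5)*(j - 3)*(j - 2)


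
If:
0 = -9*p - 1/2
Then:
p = -1/18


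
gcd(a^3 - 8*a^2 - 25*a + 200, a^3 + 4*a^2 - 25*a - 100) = a^2 - 25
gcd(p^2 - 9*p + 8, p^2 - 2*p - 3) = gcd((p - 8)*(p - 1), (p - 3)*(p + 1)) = 1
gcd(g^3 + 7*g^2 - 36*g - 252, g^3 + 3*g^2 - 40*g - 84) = g^2 + g - 42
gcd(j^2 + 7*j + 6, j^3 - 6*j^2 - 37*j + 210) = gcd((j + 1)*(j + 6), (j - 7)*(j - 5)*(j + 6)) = j + 6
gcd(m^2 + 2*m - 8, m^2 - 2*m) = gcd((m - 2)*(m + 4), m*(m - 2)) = m - 2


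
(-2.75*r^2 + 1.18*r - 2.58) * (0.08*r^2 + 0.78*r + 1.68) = -0.22*r^4 - 2.0506*r^3 - 3.906*r^2 - 0.0300000000000002*r - 4.3344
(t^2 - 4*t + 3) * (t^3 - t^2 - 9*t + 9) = t^5 - 5*t^4 - 2*t^3 + 42*t^2 - 63*t + 27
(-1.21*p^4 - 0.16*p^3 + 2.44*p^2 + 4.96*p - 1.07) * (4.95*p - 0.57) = -5.9895*p^5 - 0.1023*p^4 + 12.1692*p^3 + 23.1612*p^2 - 8.1237*p + 0.6099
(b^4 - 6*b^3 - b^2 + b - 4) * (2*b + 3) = 2*b^5 - 9*b^4 - 20*b^3 - b^2 - 5*b - 12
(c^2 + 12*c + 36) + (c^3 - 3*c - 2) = c^3 + c^2 + 9*c + 34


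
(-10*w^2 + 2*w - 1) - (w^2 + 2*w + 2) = -11*w^2 - 3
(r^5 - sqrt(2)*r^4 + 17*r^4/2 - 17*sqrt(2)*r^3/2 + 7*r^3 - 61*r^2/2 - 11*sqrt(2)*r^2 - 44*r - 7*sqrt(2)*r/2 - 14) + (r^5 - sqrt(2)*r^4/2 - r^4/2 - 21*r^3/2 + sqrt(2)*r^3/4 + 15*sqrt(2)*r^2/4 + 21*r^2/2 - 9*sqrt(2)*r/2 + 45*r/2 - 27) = 2*r^5 - 3*sqrt(2)*r^4/2 + 8*r^4 - 33*sqrt(2)*r^3/4 - 7*r^3/2 - 20*r^2 - 29*sqrt(2)*r^2/4 - 43*r/2 - 8*sqrt(2)*r - 41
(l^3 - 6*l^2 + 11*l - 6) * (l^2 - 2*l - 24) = l^5 - 8*l^4 - l^3 + 116*l^2 - 252*l + 144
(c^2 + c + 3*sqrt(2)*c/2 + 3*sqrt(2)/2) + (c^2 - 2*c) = 2*c^2 - c + 3*sqrt(2)*c/2 + 3*sqrt(2)/2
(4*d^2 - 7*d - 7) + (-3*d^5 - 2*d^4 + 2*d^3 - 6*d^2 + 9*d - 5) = -3*d^5 - 2*d^4 + 2*d^3 - 2*d^2 + 2*d - 12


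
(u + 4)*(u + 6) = u^2 + 10*u + 24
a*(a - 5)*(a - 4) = a^3 - 9*a^2 + 20*a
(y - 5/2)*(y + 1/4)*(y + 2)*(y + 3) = y^4 + 11*y^3/4 - 47*y^2/8 - 133*y/8 - 15/4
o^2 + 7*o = o*(o + 7)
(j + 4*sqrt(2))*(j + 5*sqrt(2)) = j^2 + 9*sqrt(2)*j + 40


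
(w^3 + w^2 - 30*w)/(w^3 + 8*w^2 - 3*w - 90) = w*(w - 5)/(w^2 + 2*w - 15)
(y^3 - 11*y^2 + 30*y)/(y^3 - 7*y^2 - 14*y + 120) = y/(y + 4)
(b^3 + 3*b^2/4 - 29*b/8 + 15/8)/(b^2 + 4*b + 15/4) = (4*b^2 - 7*b + 3)/(2*(2*b + 3))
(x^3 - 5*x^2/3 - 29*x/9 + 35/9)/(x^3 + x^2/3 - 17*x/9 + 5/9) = (3*x - 7)/(3*x - 1)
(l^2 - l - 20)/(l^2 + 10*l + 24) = (l - 5)/(l + 6)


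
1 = 1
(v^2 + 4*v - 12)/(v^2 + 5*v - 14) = (v + 6)/(v + 7)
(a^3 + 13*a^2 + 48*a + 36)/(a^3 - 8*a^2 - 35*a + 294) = (a^2 + 7*a + 6)/(a^2 - 14*a + 49)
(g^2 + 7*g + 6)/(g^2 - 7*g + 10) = (g^2 + 7*g + 6)/(g^2 - 7*g + 10)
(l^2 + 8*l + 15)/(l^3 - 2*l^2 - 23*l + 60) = (l + 3)/(l^2 - 7*l + 12)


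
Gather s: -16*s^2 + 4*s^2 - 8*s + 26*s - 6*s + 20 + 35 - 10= -12*s^2 + 12*s + 45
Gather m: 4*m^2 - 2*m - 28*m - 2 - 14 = 4*m^2 - 30*m - 16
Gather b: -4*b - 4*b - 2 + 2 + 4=4 - 8*b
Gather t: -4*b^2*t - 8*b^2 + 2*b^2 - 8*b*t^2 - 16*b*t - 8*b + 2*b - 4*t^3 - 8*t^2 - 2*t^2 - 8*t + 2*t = -6*b^2 - 6*b - 4*t^3 + t^2*(-8*b - 10) + t*(-4*b^2 - 16*b - 6)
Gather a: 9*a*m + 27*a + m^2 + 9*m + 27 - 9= a*(9*m + 27) + m^2 + 9*m + 18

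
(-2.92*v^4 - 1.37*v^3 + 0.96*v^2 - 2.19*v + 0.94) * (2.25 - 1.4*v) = 4.088*v^5 - 4.652*v^4 - 4.4265*v^3 + 5.226*v^2 - 6.2435*v + 2.115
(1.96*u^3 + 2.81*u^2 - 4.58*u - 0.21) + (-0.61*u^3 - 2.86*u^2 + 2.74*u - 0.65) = 1.35*u^3 - 0.0499999999999998*u^2 - 1.84*u - 0.86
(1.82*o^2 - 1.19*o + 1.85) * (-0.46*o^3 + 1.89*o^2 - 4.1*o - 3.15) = -0.8372*o^5 + 3.9872*o^4 - 10.5621*o^3 + 2.6425*o^2 - 3.8365*o - 5.8275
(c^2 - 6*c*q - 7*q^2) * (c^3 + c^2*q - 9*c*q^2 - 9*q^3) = c^5 - 5*c^4*q - 22*c^3*q^2 + 38*c^2*q^3 + 117*c*q^4 + 63*q^5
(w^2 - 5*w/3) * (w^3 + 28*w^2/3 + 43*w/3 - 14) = w^5 + 23*w^4/3 - 11*w^3/9 - 341*w^2/9 + 70*w/3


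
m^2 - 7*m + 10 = (m - 5)*(m - 2)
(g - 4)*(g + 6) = g^2 + 2*g - 24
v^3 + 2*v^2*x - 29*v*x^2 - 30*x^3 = (v - 5*x)*(v + x)*(v + 6*x)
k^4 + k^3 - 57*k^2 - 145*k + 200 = (k - 8)*(k - 1)*(k + 5)^2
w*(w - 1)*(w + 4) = w^3 + 3*w^2 - 4*w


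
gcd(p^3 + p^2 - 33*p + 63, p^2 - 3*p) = p - 3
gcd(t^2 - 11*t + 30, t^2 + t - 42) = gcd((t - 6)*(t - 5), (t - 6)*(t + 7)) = t - 6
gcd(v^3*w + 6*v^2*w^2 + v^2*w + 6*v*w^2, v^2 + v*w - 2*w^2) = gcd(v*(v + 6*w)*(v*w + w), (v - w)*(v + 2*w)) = 1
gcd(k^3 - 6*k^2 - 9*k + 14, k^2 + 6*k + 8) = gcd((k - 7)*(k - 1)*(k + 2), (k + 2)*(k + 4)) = k + 2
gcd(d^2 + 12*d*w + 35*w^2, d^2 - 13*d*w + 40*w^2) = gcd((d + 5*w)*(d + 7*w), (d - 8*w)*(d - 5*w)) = 1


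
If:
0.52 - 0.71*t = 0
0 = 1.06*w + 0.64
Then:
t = 0.73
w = -0.60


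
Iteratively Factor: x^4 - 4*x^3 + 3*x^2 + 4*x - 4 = (x - 1)*(x^3 - 3*x^2 + 4) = (x - 2)*(x - 1)*(x^2 - x - 2) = (x - 2)*(x - 1)*(x + 1)*(x - 2)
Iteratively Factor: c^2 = (c)*(c)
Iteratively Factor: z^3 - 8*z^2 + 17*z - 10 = (z - 1)*(z^2 - 7*z + 10) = (z - 5)*(z - 1)*(z - 2)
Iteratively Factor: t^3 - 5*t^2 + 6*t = (t)*(t^2 - 5*t + 6) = t*(t - 2)*(t - 3)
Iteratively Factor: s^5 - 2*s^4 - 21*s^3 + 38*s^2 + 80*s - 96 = (s - 4)*(s^4 + 2*s^3 - 13*s^2 - 14*s + 24) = (s - 4)*(s - 3)*(s^3 + 5*s^2 + 2*s - 8) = (s - 4)*(s - 3)*(s + 2)*(s^2 + 3*s - 4) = (s - 4)*(s - 3)*(s + 2)*(s + 4)*(s - 1)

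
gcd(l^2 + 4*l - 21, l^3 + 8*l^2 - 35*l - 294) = l + 7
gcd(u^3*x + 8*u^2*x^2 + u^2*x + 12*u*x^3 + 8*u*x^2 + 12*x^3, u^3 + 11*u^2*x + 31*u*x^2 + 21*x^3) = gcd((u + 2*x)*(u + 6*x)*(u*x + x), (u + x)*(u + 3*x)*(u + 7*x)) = 1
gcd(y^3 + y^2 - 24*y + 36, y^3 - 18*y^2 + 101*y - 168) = y - 3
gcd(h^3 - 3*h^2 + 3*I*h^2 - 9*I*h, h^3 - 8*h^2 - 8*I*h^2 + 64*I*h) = h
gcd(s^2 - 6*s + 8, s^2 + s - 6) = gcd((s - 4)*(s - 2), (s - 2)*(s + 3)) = s - 2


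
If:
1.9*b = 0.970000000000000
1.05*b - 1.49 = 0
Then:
No Solution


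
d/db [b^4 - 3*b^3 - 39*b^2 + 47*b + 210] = 4*b^3 - 9*b^2 - 78*b + 47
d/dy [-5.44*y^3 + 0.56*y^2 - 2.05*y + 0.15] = -16.32*y^2 + 1.12*y - 2.05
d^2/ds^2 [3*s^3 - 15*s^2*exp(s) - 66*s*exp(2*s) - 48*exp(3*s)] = -15*s^2*exp(s) - 264*s*exp(2*s) - 60*s*exp(s) + 18*s - 432*exp(3*s) - 264*exp(2*s) - 30*exp(s)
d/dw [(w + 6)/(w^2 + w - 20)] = (w^2 + w - (w + 6)*(2*w + 1) - 20)/(w^2 + w - 20)^2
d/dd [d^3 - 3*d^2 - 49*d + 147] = 3*d^2 - 6*d - 49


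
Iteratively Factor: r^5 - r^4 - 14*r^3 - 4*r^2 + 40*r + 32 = (r + 2)*(r^4 - 3*r^3 - 8*r^2 + 12*r + 16) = (r - 2)*(r + 2)*(r^3 - r^2 - 10*r - 8) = (r - 2)*(r + 2)^2*(r^2 - 3*r - 4) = (r - 4)*(r - 2)*(r + 2)^2*(r + 1)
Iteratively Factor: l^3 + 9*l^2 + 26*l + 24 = (l + 4)*(l^2 + 5*l + 6) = (l + 2)*(l + 4)*(l + 3)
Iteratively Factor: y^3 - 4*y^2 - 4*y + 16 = (y + 2)*(y^2 - 6*y + 8) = (y - 4)*(y + 2)*(y - 2)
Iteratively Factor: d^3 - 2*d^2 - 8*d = (d - 4)*(d^2 + 2*d) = d*(d - 4)*(d + 2)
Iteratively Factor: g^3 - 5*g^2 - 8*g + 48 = (g - 4)*(g^2 - g - 12) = (g - 4)*(g + 3)*(g - 4)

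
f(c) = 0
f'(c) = 0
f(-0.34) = 0.00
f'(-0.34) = 0.00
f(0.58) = 0.00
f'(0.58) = 0.00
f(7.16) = 0.00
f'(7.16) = 0.00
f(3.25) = 0.00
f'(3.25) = 0.00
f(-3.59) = 0.00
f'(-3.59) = 0.00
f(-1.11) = 0.00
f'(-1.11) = 0.00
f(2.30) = 0.00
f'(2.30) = 0.00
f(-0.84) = 0.00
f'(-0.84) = 0.00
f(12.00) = 0.00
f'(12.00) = 0.00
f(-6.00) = 0.00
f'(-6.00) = 0.00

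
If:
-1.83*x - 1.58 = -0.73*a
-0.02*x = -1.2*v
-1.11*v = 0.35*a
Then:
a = 0.04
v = -0.01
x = -0.85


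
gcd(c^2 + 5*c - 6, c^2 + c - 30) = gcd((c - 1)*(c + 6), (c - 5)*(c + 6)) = c + 6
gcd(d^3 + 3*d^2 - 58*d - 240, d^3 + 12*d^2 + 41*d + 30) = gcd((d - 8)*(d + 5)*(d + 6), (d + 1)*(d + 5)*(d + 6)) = d^2 + 11*d + 30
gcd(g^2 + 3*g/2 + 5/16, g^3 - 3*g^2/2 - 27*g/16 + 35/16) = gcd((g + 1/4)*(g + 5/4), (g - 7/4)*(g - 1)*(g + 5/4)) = g + 5/4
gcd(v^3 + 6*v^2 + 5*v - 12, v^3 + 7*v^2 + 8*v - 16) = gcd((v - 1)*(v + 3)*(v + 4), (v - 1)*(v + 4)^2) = v^2 + 3*v - 4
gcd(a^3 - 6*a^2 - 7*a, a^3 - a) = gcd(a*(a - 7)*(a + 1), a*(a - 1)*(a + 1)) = a^2 + a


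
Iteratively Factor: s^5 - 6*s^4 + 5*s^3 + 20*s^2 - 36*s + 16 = (s - 2)*(s^4 - 4*s^3 - 3*s^2 + 14*s - 8) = (s - 2)*(s - 1)*(s^3 - 3*s^2 - 6*s + 8) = (s - 2)*(s - 1)^2*(s^2 - 2*s - 8) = (s - 4)*(s - 2)*(s - 1)^2*(s + 2)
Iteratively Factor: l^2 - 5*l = (l)*(l - 5)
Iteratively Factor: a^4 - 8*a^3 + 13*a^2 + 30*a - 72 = (a + 2)*(a^3 - 10*a^2 + 33*a - 36) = (a - 3)*(a + 2)*(a^2 - 7*a + 12) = (a - 4)*(a - 3)*(a + 2)*(a - 3)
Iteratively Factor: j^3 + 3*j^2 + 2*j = (j)*(j^2 + 3*j + 2) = j*(j + 2)*(j + 1)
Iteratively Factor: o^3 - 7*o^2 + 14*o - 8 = (o - 4)*(o^2 - 3*o + 2) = (o - 4)*(o - 1)*(o - 2)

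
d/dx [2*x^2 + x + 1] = 4*x + 1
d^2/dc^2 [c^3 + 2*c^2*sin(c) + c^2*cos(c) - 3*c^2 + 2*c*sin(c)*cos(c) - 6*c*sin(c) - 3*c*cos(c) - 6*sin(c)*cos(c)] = -2*c^2*sin(c) - c^2*cos(c) + 2*c*sin(c) - 4*c*sin(2*c) + 11*c*cos(c) + 6*c + 12*sin(2*c) + 4*cos(2*c) - 10*sqrt(2)*cos(c + pi/4) - 6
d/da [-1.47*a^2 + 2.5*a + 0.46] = 2.5 - 2.94*a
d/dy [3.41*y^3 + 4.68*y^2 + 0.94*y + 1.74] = 10.23*y^2 + 9.36*y + 0.94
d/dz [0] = 0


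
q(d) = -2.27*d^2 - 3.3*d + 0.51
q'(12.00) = -57.78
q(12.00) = -365.97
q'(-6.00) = 23.94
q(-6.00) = -61.41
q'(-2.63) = 8.64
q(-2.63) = -6.51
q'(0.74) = -6.66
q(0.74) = -3.18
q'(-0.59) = -0.62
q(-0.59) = 1.67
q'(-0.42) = -1.39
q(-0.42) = 1.50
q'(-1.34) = 2.78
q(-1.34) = 0.86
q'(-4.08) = 15.22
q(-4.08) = -23.81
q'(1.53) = -10.25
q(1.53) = -9.85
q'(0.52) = -5.66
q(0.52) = -1.82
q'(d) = -4.54*d - 3.3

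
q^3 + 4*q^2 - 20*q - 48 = (q - 4)*(q + 2)*(q + 6)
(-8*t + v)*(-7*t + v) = 56*t^2 - 15*t*v + v^2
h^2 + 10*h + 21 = (h + 3)*(h + 7)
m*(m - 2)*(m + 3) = m^3 + m^2 - 6*m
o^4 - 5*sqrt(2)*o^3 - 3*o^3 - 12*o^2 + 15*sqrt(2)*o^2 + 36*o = o*(o - 3)*(o - 6*sqrt(2))*(o + sqrt(2))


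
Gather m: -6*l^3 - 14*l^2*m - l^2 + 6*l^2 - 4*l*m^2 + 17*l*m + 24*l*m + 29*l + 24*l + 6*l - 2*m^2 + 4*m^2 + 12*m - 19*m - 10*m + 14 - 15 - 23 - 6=-6*l^3 + 5*l^2 + 59*l + m^2*(2 - 4*l) + m*(-14*l^2 + 41*l - 17) - 30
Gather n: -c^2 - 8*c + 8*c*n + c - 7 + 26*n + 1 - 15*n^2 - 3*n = -c^2 - 7*c - 15*n^2 + n*(8*c + 23) - 6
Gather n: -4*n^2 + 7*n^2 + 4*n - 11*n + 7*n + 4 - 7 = 3*n^2 - 3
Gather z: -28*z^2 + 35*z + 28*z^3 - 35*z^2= 28*z^3 - 63*z^2 + 35*z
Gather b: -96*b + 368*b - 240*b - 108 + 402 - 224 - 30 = 32*b + 40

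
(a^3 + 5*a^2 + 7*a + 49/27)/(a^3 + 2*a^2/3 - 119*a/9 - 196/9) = (a + 1/3)/(a - 4)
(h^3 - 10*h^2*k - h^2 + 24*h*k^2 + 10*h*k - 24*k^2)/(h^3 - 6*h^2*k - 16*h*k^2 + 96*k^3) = (h - 1)/(h + 4*k)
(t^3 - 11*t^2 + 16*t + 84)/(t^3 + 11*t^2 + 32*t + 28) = (t^2 - 13*t + 42)/(t^2 + 9*t + 14)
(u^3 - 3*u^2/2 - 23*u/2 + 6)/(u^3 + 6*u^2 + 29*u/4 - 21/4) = 2*(u - 4)/(2*u + 7)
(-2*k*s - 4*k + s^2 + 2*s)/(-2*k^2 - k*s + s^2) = (s + 2)/(k + s)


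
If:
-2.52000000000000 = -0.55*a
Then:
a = 4.58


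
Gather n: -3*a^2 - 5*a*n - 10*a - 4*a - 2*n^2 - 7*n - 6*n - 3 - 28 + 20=-3*a^2 - 14*a - 2*n^2 + n*(-5*a - 13) - 11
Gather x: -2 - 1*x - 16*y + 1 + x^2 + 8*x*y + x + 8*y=x^2 + 8*x*y - 8*y - 1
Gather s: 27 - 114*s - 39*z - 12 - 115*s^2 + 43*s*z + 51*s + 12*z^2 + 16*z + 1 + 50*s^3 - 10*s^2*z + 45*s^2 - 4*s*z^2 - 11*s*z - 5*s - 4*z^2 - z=50*s^3 + s^2*(-10*z - 70) + s*(-4*z^2 + 32*z - 68) + 8*z^2 - 24*z + 16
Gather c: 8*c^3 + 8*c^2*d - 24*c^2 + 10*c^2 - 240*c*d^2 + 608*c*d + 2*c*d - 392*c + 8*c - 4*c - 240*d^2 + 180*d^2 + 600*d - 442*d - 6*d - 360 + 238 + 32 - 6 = 8*c^3 + c^2*(8*d - 14) + c*(-240*d^2 + 610*d - 388) - 60*d^2 + 152*d - 96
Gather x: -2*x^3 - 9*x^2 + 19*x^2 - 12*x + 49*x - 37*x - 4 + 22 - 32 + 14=-2*x^3 + 10*x^2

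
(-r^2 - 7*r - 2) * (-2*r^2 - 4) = 2*r^4 + 14*r^3 + 8*r^2 + 28*r + 8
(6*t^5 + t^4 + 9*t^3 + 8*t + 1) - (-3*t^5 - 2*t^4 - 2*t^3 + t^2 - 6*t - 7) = 9*t^5 + 3*t^4 + 11*t^3 - t^2 + 14*t + 8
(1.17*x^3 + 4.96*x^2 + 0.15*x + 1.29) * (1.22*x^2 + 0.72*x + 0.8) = 1.4274*x^5 + 6.8936*x^4 + 4.6902*x^3 + 5.6498*x^2 + 1.0488*x + 1.032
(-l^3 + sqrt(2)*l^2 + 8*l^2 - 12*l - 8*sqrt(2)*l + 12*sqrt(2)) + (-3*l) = -l^3 + sqrt(2)*l^2 + 8*l^2 - 15*l - 8*sqrt(2)*l + 12*sqrt(2)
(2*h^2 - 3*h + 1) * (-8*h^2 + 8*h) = -16*h^4 + 40*h^3 - 32*h^2 + 8*h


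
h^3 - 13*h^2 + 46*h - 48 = (h - 8)*(h - 3)*(h - 2)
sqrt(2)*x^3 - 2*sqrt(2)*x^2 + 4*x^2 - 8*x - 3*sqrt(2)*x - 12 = (x - 3)*(x + 2*sqrt(2))*(sqrt(2)*x + sqrt(2))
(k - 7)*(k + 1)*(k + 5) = k^3 - k^2 - 37*k - 35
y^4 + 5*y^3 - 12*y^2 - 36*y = y*(y - 3)*(y + 2)*(y + 6)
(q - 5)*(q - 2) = q^2 - 7*q + 10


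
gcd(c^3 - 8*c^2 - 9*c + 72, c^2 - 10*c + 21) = c - 3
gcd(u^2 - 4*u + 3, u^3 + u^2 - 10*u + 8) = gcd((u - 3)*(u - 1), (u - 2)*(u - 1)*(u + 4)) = u - 1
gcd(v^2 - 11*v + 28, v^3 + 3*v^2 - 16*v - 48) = v - 4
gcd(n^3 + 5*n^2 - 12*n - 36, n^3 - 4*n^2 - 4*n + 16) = n + 2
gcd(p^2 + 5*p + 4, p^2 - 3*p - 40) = 1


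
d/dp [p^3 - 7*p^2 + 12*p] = 3*p^2 - 14*p + 12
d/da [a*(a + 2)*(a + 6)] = 3*a^2 + 16*a + 12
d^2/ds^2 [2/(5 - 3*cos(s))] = 6*(-3*sin(s)^2 + 5*cos(s) - 3)/(3*cos(s) - 5)^3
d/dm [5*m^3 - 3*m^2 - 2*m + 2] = 15*m^2 - 6*m - 2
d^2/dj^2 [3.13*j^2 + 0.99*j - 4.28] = 6.26000000000000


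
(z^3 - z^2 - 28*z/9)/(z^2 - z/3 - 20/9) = z*(3*z - 7)/(3*z - 5)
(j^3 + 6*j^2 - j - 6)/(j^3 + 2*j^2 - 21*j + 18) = (j + 1)/(j - 3)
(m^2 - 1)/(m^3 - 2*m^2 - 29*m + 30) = (m + 1)/(m^2 - m - 30)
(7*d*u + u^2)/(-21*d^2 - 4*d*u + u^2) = u*(7*d + u)/(-21*d^2 - 4*d*u + u^2)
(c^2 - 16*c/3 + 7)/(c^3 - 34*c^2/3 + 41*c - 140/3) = (c - 3)/(c^2 - 9*c + 20)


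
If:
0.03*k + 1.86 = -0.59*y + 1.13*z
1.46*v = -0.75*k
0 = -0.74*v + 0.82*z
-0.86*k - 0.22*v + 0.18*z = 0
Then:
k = 0.00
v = 0.00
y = -3.15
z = 0.00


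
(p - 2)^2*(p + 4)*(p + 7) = p^4 + 7*p^3 - 12*p^2 - 68*p + 112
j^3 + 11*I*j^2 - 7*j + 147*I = (j - 3*I)*(j + 7*I)^2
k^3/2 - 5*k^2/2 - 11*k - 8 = (k/2 + 1/2)*(k - 8)*(k + 2)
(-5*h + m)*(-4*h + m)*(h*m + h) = 20*h^3*m + 20*h^3 - 9*h^2*m^2 - 9*h^2*m + h*m^3 + h*m^2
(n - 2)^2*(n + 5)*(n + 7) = n^4 + 8*n^3 - 9*n^2 - 92*n + 140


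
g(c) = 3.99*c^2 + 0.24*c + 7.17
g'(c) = 7.98*c + 0.24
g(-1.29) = 13.50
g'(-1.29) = -10.05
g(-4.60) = 90.49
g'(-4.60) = -36.47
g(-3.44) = 53.56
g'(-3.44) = -27.21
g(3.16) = 47.77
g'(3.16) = 25.46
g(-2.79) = 37.56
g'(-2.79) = -22.02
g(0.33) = 7.68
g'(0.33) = 2.87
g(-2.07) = 23.77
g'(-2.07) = -16.28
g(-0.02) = 7.17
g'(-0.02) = 0.08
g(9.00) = 332.52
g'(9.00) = 72.06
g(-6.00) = 149.37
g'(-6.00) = -47.64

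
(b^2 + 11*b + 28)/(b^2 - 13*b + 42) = (b^2 + 11*b + 28)/(b^2 - 13*b + 42)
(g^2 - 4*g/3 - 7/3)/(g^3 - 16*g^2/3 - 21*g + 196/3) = (g + 1)/(g^2 - 3*g - 28)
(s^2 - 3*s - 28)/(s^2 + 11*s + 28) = (s - 7)/(s + 7)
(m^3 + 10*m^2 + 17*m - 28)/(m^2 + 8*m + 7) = (m^2 + 3*m - 4)/(m + 1)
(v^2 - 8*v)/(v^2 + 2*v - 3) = v*(v - 8)/(v^2 + 2*v - 3)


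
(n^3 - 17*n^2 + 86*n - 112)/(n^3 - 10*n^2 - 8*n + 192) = (n^2 - 9*n + 14)/(n^2 - 2*n - 24)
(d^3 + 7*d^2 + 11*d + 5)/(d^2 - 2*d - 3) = (d^2 + 6*d + 5)/(d - 3)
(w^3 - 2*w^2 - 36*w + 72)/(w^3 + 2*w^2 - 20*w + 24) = (w - 6)/(w - 2)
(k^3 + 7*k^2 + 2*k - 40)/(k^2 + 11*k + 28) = (k^2 + 3*k - 10)/(k + 7)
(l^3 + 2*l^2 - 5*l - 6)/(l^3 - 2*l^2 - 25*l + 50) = (l^2 + 4*l + 3)/(l^2 - 25)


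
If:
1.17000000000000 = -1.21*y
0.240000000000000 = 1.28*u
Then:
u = 0.19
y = -0.97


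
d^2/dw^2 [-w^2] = -2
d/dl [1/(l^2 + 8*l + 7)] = 2*(-l - 4)/(l^2 + 8*l + 7)^2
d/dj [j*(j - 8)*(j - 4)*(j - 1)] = 4*j^3 - 39*j^2 + 88*j - 32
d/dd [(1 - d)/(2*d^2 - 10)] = (-d^2 + 2*d*(d - 1) + 5)/(2*(d^2 - 5)^2)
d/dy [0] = 0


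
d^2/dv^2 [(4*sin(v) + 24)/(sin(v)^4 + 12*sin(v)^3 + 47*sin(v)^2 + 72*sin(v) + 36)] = 4*(-9*sin(v)^5 - 57*sin(v)^4 - 97*sin(v)^3 + 49*sin(v)^2 + 256*sin(v) + 170)/((sin(v) + 1)^2*(sin(v) + 2)^3*(sin(v) + 3)^3)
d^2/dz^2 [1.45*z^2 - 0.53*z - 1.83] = 2.90000000000000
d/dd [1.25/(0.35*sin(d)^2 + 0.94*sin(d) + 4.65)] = -(0.875*sin(d) + 1.175)*cos(d)/(0.35*sin(d)^2 + 0.94*sin(d) + 4.65)^2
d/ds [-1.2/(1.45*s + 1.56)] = 1.74/(1.45*s + 1.56)^2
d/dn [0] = 0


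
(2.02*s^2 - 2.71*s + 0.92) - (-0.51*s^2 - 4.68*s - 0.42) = 2.53*s^2 + 1.97*s + 1.34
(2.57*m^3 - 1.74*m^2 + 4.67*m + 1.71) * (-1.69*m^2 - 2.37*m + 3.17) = -4.3433*m^5 - 3.1503*m^4 + 4.3784*m^3 - 19.4736*m^2 + 10.7512*m + 5.4207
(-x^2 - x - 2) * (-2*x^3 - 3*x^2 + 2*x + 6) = 2*x^5 + 5*x^4 + 5*x^3 - 2*x^2 - 10*x - 12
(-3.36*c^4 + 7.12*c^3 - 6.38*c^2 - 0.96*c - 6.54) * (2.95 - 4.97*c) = 16.6992*c^5 - 45.2984*c^4 + 52.7126*c^3 - 14.0498*c^2 + 29.6718*c - 19.293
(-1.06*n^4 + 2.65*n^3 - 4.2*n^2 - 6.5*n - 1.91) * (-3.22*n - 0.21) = 3.4132*n^5 - 8.3104*n^4 + 12.9675*n^3 + 21.812*n^2 + 7.5152*n + 0.4011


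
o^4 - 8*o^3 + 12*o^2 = o^2*(o - 6)*(o - 2)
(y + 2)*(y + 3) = y^2 + 5*y + 6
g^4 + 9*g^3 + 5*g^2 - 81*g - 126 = (g - 3)*(g + 2)*(g + 3)*(g + 7)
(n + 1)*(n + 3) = n^2 + 4*n + 3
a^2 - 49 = (a - 7)*(a + 7)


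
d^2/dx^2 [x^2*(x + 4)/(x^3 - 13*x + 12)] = 2*(4*x^3 - 9*x^2 + 9)/(x^6 - 12*x^5 + 57*x^4 - 136*x^3 + 171*x^2 - 108*x + 27)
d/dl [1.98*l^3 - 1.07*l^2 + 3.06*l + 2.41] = 5.94*l^2 - 2.14*l + 3.06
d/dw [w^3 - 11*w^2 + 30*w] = 3*w^2 - 22*w + 30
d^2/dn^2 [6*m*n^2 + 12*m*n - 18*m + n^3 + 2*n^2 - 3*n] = 12*m + 6*n + 4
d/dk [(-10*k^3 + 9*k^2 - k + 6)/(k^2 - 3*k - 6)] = 2*(-5*k^4 + 30*k^3 + 77*k^2 - 60*k + 12)/(k^4 - 6*k^3 - 3*k^2 + 36*k + 36)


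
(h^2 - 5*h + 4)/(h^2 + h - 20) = (h - 1)/(h + 5)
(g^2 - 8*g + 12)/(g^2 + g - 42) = (g - 2)/(g + 7)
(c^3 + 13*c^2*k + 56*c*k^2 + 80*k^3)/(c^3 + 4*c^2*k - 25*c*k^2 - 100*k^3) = (c + 4*k)/(c - 5*k)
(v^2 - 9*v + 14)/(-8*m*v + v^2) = (-v^2 + 9*v - 14)/(v*(8*m - v))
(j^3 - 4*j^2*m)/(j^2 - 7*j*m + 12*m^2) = j^2/(j - 3*m)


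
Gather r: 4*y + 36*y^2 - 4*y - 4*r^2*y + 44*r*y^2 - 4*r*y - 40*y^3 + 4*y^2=-4*r^2*y + r*(44*y^2 - 4*y) - 40*y^3 + 40*y^2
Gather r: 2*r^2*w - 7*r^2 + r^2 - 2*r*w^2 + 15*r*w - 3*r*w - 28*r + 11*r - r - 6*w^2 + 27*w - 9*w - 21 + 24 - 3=r^2*(2*w - 6) + r*(-2*w^2 + 12*w - 18) - 6*w^2 + 18*w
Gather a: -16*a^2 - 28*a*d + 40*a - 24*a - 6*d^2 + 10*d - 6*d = -16*a^2 + a*(16 - 28*d) - 6*d^2 + 4*d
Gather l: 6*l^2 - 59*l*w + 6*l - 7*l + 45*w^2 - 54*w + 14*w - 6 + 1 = 6*l^2 + l*(-59*w - 1) + 45*w^2 - 40*w - 5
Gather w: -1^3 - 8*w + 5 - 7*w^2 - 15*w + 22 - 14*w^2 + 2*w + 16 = -21*w^2 - 21*w + 42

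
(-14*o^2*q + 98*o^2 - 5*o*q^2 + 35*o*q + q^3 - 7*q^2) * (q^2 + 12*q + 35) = -14*o^2*q^3 - 70*o^2*q^2 + 686*o^2*q + 3430*o^2 - 5*o*q^4 - 25*o*q^3 + 245*o*q^2 + 1225*o*q + q^5 + 5*q^4 - 49*q^3 - 245*q^2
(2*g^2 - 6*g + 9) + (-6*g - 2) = 2*g^2 - 12*g + 7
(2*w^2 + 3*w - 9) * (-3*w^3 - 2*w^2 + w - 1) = -6*w^5 - 13*w^4 + 23*w^3 + 19*w^2 - 12*w + 9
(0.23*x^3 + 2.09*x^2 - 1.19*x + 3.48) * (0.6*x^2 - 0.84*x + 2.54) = 0.138*x^5 + 1.0608*x^4 - 1.8854*x^3 + 8.3962*x^2 - 5.9458*x + 8.8392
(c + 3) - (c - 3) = 6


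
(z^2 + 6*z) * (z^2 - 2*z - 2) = z^4 + 4*z^3 - 14*z^2 - 12*z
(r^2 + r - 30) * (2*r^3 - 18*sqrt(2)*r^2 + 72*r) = 2*r^5 - 18*sqrt(2)*r^4 + 2*r^4 - 18*sqrt(2)*r^3 + 12*r^3 + 72*r^2 + 540*sqrt(2)*r^2 - 2160*r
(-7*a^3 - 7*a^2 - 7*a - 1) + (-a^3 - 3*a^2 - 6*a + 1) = -8*a^3 - 10*a^2 - 13*a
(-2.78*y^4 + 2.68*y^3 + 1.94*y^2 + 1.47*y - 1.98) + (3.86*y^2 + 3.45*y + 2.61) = -2.78*y^4 + 2.68*y^3 + 5.8*y^2 + 4.92*y + 0.63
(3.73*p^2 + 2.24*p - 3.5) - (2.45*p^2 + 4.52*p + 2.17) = 1.28*p^2 - 2.28*p - 5.67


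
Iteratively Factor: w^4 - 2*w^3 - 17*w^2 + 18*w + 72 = (w + 3)*(w^3 - 5*w^2 - 2*w + 24) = (w + 2)*(w + 3)*(w^2 - 7*w + 12) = (w - 3)*(w + 2)*(w + 3)*(w - 4)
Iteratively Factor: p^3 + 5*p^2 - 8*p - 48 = (p + 4)*(p^2 + p - 12) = (p - 3)*(p + 4)*(p + 4)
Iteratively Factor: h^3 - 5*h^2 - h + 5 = (h - 1)*(h^2 - 4*h - 5) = (h - 5)*(h - 1)*(h + 1)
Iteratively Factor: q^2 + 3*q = (q)*(q + 3)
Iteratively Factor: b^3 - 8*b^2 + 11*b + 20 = (b - 5)*(b^2 - 3*b - 4) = (b - 5)*(b + 1)*(b - 4)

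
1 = 1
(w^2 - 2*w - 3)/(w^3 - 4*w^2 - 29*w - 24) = (w - 3)/(w^2 - 5*w - 24)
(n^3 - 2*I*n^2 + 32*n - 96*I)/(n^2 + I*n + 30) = (n^2 - 8*I*n - 16)/(n - 5*I)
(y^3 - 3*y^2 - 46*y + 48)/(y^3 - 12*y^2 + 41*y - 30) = (y^2 - 2*y - 48)/(y^2 - 11*y + 30)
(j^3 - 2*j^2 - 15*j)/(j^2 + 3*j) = j - 5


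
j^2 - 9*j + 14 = (j - 7)*(j - 2)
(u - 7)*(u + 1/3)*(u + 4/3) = u^3 - 16*u^2/3 - 101*u/9 - 28/9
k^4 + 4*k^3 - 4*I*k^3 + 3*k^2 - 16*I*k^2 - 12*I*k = k*(k + 1)*(k + 3)*(k - 4*I)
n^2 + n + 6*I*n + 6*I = (n + 1)*(n + 6*I)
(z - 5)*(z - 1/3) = z^2 - 16*z/3 + 5/3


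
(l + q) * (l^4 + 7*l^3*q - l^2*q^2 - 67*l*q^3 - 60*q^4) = l^5 + 8*l^4*q + 6*l^3*q^2 - 68*l^2*q^3 - 127*l*q^4 - 60*q^5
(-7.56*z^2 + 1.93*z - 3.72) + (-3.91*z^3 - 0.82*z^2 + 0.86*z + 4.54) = -3.91*z^3 - 8.38*z^2 + 2.79*z + 0.82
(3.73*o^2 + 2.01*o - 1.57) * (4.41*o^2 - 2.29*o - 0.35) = 16.4493*o^4 + 0.322399999999998*o^3 - 12.8321*o^2 + 2.8918*o + 0.5495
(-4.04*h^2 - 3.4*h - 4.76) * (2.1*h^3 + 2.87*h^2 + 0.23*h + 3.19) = -8.484*h^5 - 18.7348*h^4 - 20.6832*h^3 - 27.3308*h^2 - 11.9408*h - 15.1844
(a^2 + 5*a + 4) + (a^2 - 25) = 2*a^2 + 5*a - 21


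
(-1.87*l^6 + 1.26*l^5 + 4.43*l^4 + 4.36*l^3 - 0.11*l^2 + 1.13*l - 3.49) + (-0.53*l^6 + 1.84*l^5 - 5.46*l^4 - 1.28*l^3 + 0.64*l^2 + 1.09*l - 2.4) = -2.4*l^6 + 3.1*l^5 - 1.03*l^4 + 3.08*l^3 + 0.53*l^2 + 2.22*l - 5.89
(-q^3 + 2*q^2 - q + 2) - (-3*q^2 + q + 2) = -q^3 + 5*q^2 - 2*q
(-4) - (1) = -5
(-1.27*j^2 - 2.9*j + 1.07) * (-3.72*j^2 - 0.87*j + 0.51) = 4.7244*j^4 + 11.8929*j^3 - 2.1051*j^2 - 2.4099*j + 0.5457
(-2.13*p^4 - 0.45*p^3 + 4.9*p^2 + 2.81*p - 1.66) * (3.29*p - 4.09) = -7.0077*p^5 + 7.2312*p^4 + 17.9615*p^3 - 10.7961*p^2 - 16.9543*p + 6.7894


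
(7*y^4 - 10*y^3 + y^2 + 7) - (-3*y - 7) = 7*y^4 - 10*y^3 + y^2 + 3*y + 14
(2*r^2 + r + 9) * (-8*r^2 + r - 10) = -16*r^4 - 6*r^3 - 91*r^2 - r - 90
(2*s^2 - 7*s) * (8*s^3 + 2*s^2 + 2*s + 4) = 16*s^5 - 52*s^4 - 10*s^3 - 6*s^2 - 28*s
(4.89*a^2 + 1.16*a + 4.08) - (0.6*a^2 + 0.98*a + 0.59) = 4.29*a^2 + 0.18*a + 3.49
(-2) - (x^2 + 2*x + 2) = -x^2 - 2*x - 4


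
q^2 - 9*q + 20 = (q - 5)*(q - 4)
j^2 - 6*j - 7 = (j - 7)*(j + 1)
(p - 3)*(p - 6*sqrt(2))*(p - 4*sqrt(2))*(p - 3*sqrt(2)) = p^4 - 13*sqrt(2)*p^3 - 3*p^3 + 39*sqrt(2)*p^2 + 108*p^2 - 324*p - 144*sqrt(2)*p + 432*sqrt(2)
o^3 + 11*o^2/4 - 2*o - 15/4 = (o - 5/4)*(o + 1)*(o + 3)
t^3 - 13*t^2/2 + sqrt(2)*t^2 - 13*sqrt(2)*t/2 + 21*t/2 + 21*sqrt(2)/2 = (t - 7/2)*(t - 3)*(t + sqrt(2))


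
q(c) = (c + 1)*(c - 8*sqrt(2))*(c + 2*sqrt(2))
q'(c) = (c + 1)*(c - 8*sqrt(2)) + (c + 1)*(c + 2*sqrt(2)) + (c - 8*sqrt(2))*(c + 2*sqrt(2))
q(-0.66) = -8.83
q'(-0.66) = -29.30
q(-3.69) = -34.77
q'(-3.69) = 55.60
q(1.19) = -89.09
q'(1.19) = -54.05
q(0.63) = -60.23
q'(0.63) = -48.73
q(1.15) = -86.94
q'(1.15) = -53.73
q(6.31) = -334.26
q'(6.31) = -15.50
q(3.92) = -245.49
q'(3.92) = -53.07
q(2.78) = -180.91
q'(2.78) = -58.92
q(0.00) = -32.00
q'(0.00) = -40.49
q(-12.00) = -2352.06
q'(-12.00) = 571.16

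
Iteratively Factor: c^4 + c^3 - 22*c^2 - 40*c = (c + 2)*(c^3 - c^2 - 20*c) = (c - 5)*(c + 2)*(c^2 + 4*c) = c*(c - 5)*(c + 2)*(c + 4)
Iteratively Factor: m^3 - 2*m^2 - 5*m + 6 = (m - 3)*(m^2 + m - 2) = (m - 3)*(m + 2)*(m - 1)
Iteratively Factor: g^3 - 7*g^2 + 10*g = (g - 2)*(g^2 - 5*g) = g*(g - 2)*(g - 5)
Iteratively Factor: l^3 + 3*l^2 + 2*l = (l + 2)*(l^2 + l) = (l + 1)*(l + 2)*(l)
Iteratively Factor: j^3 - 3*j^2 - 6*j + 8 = (j + 2)*(j^2 - 5*j + 4) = (j - 1)*(j + 2)*(j - 4)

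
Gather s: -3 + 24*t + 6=24*t + 3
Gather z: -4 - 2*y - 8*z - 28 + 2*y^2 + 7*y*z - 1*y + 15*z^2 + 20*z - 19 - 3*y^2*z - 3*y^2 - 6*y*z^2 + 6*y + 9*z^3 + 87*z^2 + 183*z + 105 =-y^2 + 3*y + 9*z^3 + z^2*(102 - 6*y) + z*(-3*y^2 + 7*y + 195) + 54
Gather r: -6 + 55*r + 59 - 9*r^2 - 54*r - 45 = -9*r^2 + r + 8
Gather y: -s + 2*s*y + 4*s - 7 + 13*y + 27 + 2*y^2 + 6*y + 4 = 3*s + 2*y^2 + y*(2*s + 19) + 24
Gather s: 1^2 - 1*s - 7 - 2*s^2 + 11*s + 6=-2*s^2 + 10*s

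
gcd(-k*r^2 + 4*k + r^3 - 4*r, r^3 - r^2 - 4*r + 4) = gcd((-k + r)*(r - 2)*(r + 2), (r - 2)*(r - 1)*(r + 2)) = r^2 - 4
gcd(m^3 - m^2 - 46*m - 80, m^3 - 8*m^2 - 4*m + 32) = m^2 - 6*m - 16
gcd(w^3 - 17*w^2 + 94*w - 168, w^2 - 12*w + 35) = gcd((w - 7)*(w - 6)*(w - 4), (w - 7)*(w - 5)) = w - 7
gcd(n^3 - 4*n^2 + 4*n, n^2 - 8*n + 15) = 1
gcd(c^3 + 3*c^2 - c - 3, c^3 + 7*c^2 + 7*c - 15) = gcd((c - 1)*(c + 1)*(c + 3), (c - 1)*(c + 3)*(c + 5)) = c^2 + 2*c - 3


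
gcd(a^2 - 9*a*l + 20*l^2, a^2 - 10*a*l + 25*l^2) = a - 5*l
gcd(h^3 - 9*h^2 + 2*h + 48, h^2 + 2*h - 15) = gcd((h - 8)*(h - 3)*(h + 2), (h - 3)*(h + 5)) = h - 3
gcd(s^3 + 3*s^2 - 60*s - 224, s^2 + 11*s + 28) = s^2 + 11*s + 28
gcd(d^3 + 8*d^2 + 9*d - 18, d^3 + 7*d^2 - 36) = d^2 + 9*d + 18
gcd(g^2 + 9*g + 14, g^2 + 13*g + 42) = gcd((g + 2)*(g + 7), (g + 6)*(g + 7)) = g + 7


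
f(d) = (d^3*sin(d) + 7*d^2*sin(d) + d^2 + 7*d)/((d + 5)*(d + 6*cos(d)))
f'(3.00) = 2.95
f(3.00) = -1.82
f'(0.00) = 0.23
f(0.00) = 0.00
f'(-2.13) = 1.21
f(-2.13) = 1.91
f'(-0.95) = 4.18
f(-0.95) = -0.99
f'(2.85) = 2.85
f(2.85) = -2.25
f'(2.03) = 75.89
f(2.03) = -11.68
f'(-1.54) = 18.19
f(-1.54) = 4.55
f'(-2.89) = 1.33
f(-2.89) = 1.11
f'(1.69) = 35.70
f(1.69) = 6.02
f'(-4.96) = 7186.21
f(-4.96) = -276.10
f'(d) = (d^3*cos(d) + 3*d^2*sin(d) + 7*d^2*cos(d) + 14*d*sin(d) + 2*d + 7)/((d + 5)*(d + 6*cos(d))) + (6*sin(d) - 1)*(d^3*sin(d) + 7*d^2*sin(d) + d^2 + 7*d)/((d + 5)*(d + 6*cos(d))^2) - (d^3*sin(d) + 7*d^2*sin(d) + d^2 + 7*d)/((d + 5)^2*(d + 6*cos(d)))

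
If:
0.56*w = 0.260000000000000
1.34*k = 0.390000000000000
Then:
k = 0.29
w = 0.46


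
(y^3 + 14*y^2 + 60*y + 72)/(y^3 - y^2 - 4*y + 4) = (y^2 + 12*y + 36)/(y^2 - 3*y + 2)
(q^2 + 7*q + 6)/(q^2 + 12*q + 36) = (q + 1)/(q + 6)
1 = 1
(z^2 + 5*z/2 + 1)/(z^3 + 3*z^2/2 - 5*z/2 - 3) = (2*z + 1)/(2*z^2 - z - 3)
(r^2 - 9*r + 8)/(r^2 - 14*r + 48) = (r - 1)/(r - 6)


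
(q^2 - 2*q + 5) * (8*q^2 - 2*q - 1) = 8*q^4 - 18*q^3 + 43*q^2 - 8*q - 5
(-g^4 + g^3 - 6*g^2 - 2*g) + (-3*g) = -g^4 + g^3 - 6*g^2 - 5*g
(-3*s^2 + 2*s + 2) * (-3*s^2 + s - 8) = 9*s^4 - 9*s^3 + 20*s^2 - 14*s - 16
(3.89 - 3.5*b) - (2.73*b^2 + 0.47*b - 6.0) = -2.73*b^2 - 3.97*b + 9.89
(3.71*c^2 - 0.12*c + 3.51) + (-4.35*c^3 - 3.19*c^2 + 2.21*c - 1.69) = -4.35*c^3 + 0.52*c^2 + 2.09*c + 1.82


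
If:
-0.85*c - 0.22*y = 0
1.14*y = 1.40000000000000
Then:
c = -0.32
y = 1.23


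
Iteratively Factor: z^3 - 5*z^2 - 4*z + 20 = (z - 2)*(z^2 - 3*z - 10) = (z - 2)*(z + 2)*(z - 5)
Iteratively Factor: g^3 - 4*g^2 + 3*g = (g - 1)*(g^2 - 3*g) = (g - 3)*(g - 1)*(g)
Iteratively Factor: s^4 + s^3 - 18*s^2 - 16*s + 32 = (s - 4)*(s^3 + 5*s^2 + 2*s - 8) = (s - 4)*(s - 1)*(s^2 + 6*s + 8) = (s - 4)*(s - 1)*(s + 4)*(s + 2)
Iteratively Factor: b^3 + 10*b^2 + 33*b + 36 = (b + 4)*(b^2 + 6*b + 9) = (b + 3)*(b + 4)*(b + 3)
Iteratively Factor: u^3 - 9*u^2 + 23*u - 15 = (u - 5)*(u^2 - 4*u + 3) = (u - 5)*(u - 3)*(u - 1)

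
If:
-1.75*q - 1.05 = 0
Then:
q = -0.60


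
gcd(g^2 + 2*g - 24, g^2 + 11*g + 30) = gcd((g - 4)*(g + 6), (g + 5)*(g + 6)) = g + 6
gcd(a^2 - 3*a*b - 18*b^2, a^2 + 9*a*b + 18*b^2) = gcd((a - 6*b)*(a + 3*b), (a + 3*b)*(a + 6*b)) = a + 3*b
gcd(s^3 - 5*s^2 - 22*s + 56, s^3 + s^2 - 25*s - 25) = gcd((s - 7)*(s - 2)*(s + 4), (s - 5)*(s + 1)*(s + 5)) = 1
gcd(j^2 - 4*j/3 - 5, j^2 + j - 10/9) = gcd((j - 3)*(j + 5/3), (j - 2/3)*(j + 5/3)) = j + 5/3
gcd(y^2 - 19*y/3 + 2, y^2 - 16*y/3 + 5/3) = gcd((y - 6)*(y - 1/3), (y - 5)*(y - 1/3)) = y - 1/3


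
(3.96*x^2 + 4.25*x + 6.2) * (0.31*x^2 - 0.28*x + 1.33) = 1.2276*x^4 + 0.2087*x^3 + 5.9988*x^2 + 3.9165*x + 8.246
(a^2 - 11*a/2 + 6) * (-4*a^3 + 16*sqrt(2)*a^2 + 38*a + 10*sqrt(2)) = -4*a^5 + 22*a^4 + 16*sqrt(2)*a^4 - 88*sqrt(2)*a^3 + 14*a^3 - 209*a^2 + 106*sqrt(2)*a^2 - 55*sqrt(2)*a + 228*a + 60*sqrt(2)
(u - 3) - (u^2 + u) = -u^2 - 3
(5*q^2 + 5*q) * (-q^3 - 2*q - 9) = -5*q^5 - 5*q^4 - 10*q^3 - 55*q^2 - 45*q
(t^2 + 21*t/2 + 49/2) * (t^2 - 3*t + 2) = t^4 + 15*t^3/2 - 5*t^2 - 105*t/2 + 49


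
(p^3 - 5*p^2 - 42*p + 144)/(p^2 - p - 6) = (p^2 - 2*p - 48)/(p + 2)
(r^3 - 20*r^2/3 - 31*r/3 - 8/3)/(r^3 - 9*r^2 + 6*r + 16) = (r + 1/3)/(r - 2)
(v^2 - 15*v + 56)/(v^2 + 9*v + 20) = (v^2 - 15*v + 56)/(v^2 + 9*v + 20)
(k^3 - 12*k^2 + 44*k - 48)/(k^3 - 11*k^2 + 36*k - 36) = (k - 4)/(k - 3)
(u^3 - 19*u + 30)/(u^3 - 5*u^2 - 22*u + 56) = (u^2 + 2*u - 15)/(u^2 - 3*u - 28)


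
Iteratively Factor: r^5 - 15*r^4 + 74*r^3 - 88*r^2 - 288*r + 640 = (r - 4)*(r^4 - 11*r^3 + 30*r^2 + 32*r - 160) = (r - 4)^2*(r^3 - 7*r^2 + 2*r + 40) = (r - 4)^2*(r + 2)*(r^2 - 9*r + 20) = (r - 4)^3*(r + 2)*(r - 5)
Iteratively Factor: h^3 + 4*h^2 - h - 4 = (h + 1)*(h^2 + 3*h - 4) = (h - 1)*(h + 1)*(h + 4)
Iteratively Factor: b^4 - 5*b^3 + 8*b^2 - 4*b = (b - 1)*(b^3 - 4*b^2 + 4*b) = b*(b - 1)*(b^2 - 4*b + 4) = b*(b - 2)*(b - 1)*(b - 2)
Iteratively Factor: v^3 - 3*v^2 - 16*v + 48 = (v + 4)*(v^2 - 7*v + 12) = (v - 4)*(v + 4)*(v - 3)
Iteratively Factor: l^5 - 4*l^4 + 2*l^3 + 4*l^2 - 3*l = (l - 3)*(l^4 - l^3 - l^2 + l) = (l - 3)*(l - 1)*(l^3 - l) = (l - 3)*(l - 1)^2*(l^2 + l) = (l - 3)*(l - 1)^2*(l + 1)*(l)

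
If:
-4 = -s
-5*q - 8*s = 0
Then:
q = -32/5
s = 4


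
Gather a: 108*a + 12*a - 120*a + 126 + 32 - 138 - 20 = 0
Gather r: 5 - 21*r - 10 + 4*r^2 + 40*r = 4*r^2 + 19*r - 5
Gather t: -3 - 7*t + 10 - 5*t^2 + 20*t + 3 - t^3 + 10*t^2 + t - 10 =-t^3 + 5*t^2 + 14*t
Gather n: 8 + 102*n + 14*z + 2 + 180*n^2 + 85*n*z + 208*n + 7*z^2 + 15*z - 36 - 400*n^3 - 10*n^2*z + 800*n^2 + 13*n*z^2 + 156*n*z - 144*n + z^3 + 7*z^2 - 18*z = -400*n^3 + n^2*(980 - 10*z) + n*(13*z^2 + 241*z + 166) + z^3 + 14*z^2 + 11*z - 26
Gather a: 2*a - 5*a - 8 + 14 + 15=21 - 3*a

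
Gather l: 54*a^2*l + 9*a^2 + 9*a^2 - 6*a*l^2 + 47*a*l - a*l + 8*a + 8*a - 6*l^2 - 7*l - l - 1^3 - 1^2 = 18*a^2 + 16*a + l^2*(-6*a - 6) + l*(54*a^2 + 46*a - 8) - 2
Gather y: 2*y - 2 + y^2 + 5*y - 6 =y^2 + 7*y - 8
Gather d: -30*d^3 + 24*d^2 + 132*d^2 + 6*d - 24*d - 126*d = -30*d^3 + 156*d^2 - 144*d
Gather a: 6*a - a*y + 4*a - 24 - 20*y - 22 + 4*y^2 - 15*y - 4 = a*(10 - y) + 4*y^2 - 35*y - 50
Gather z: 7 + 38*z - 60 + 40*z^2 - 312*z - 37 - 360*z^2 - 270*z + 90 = -320*z^2 - 544*z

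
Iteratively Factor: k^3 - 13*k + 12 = (k - 1)*(k^2 + k - 12) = (k - 3)*(k - 1)*(k + 4)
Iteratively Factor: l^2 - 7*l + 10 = (l - 2)*(l - 5)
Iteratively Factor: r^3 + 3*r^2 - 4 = (r - 1)*(r^2 + 4*r + 4) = (r - 1)*(r + 2)*(r + 2)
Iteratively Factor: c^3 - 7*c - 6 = (c + 2)*(c^2 - 2*c - 3) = (c + 1)*(c + 2)*(c - 3)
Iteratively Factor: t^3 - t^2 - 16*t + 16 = (t - 4)*(t^2 + 3*t - 4) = (t - 4)*(t - 1)*(t + 4)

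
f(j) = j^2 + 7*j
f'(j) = 2*j + 7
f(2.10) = 19.11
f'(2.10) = 11.20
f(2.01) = 18.11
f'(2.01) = 11.02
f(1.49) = 12.65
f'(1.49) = 9.98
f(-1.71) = -9.05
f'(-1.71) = 3.58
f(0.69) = 5.31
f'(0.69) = 8.38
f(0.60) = 4.56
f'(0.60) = 8.20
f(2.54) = 24.23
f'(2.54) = 12.08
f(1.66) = 14.38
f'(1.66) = 10.32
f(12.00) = 228.00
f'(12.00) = 31.00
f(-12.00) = 60.00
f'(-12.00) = -17.00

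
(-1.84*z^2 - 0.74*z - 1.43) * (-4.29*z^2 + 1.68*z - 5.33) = 7.8936*z^4 + 0.0833999999999997*z^3 + 14.6987*z^2 + 1.5418*z + 7.6219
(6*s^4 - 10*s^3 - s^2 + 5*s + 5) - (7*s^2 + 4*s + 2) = 6*s^4 - 10*s^3 - 8*s^2 + s + 3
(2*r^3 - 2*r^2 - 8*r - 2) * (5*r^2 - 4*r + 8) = 10*r^5 - 18*r^4 - 16*r^3 + 6*r^2 - 56*r - 16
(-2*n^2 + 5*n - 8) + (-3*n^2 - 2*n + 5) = -5*n^2 + 3*n - 3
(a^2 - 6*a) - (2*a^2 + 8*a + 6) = -a^2 - 14*a - 6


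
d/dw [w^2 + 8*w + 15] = 2*w + 8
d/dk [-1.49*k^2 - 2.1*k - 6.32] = -2.98*k - 2.1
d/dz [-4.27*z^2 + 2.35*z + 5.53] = 2.35 - 8.54*z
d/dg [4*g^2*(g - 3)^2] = 8*g*(g - 3)*(2*g - 3)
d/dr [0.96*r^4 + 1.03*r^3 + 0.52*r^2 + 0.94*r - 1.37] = 3.84*r^3 + 3.09*r^2 + 1.04*r + 0.94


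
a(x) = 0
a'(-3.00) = 0.00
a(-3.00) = 0.00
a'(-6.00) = 0.00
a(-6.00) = 0.00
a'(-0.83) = 0.00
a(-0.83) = 0.00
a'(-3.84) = 0.00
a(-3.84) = 0.00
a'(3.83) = 0.00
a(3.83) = 0.00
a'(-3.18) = 0.00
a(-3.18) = 0.00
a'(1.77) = 0.00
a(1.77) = 0.00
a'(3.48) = 0.00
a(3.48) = 0.00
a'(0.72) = 0.00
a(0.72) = 0.00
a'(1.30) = 0.00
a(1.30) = 0.00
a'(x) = 0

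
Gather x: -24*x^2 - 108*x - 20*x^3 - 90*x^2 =-20*x^3 - 114*x^2 - 108*x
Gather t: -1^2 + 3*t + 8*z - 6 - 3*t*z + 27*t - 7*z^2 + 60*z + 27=t*(30 - 3*z) - 7*z^2 + 68*z + 20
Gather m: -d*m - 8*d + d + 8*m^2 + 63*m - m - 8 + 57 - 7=-7*d + 8*m^2 + m*(62 - d) + 42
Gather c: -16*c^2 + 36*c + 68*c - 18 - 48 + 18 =-16*c^2 + 104*c - 48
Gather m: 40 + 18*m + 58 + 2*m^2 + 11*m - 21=2*m^2 + 29*m + 77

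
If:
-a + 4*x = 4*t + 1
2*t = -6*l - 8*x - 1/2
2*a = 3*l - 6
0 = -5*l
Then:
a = -3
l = 0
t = 7/20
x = -3/20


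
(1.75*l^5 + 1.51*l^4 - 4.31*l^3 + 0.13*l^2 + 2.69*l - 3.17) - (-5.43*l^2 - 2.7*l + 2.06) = 1.75*l^5 + 1.51*l^4 - 4.31*l^3 + 5.56*l^2 + 5.39*l - 5.23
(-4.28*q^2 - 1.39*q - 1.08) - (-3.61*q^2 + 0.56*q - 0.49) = -0.67*q^2 - 1.95*q - 0.59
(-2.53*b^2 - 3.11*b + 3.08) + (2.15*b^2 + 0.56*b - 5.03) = -0.38*b^2 - 2.55*b - 1.95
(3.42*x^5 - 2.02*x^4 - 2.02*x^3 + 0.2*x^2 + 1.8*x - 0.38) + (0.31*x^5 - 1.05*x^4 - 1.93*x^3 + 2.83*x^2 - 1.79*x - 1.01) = 3.73*x^5 - 3.07*x^4 - 3.95*x^3 + 3.03*x^2 + 0.01*x - 1.39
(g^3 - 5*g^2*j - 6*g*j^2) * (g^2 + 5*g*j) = g^5 - 31*g^3*j^2 - 30*g^2*j^3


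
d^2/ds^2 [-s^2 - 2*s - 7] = -2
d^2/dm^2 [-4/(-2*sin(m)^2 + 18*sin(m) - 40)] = 2*(-4*sin(m)^4 + 27*sin(m)^3 + 5*sin(m)^2 - 234*sin(m) + 122)/(sin(m)^2 - 9*sin(m) + 20)^3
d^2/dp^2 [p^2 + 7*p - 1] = 2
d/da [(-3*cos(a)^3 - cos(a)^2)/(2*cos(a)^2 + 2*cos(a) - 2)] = (-23*cos(a)/4 + 3*cos(2*a) + 3*cos(3*a)/4 + 1)*sin(a)*cos(a)/(2*(-sin(a)^2 + cos(a))^2)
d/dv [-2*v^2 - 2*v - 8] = -4*v - 2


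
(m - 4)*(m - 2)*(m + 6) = m^3 - 28*m + 48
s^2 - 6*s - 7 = (s - 7)*(s + 1)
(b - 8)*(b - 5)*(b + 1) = b^3 - 12*b^2 + 27*b + 40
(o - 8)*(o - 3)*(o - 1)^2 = o^4 - 13*o^3 + 47*o^2 - 59*o + 24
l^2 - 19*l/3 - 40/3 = (l - 8)*(l + 5/3)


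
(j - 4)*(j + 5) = j^2 + j - 20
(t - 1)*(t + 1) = t^2 - 1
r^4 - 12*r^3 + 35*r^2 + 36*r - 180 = (r - 6)*(r - 5)*(r - 3)*(r + 2)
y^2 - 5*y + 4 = (y - 4)*(y - 1)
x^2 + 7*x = x*(x + 7)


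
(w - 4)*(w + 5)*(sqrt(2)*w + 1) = sqrt(2)*w^3 + w^2 + sqrt(2)*w^2 - 20*sqrt(2)*w + w - 20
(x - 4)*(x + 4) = x^2 - 16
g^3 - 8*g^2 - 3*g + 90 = (g - 6)*(g - 5)*(g + 3)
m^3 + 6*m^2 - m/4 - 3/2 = (m - 1/2)*(m + 1/2)*(m + 6)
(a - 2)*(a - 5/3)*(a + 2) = a^3 - 5*a^2/3 - 4*a + 20/3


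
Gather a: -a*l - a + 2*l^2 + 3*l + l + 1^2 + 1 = a*(-l - 1) + 2*l^2 + 4*l + 2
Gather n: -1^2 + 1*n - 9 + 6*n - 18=7*n - 28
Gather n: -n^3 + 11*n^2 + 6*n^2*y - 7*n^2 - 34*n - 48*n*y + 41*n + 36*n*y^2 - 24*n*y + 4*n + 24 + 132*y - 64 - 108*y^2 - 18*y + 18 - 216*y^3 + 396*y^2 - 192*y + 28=-n^3 + n^2*(6*y + 4) + n*(36*y^2 - 72*y + 11) - 216*y^3 + 288*y^2 - 78*y + 6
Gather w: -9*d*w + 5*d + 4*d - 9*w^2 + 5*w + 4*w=9*d - 9*w^2 + w*(9 - 9*d)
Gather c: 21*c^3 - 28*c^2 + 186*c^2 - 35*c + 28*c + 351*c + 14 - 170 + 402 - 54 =21*c^3 + 158*c^2 + 344*c + 192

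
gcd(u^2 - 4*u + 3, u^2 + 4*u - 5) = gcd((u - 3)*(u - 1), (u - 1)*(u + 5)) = u - 1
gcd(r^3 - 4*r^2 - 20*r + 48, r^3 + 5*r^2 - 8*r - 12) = r - 2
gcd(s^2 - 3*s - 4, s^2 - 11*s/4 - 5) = s - 4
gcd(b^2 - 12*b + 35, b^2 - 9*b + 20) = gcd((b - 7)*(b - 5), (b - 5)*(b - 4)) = b - 5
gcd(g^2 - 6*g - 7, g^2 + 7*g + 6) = g + 1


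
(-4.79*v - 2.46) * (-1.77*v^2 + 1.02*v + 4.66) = 8.4783*v^3 - 0.5316*v^2 - 24.8306*v - 11.4636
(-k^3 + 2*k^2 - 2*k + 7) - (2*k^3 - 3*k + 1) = -3*k^3 + 2*k^2 + k + 6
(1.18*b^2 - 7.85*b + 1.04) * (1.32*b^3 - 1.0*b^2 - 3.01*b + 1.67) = 1.5576*b^5 - 11.542*b^4 + 5.671*b^3 + 24.5591*b^2 - 16.2399*b + 1.7368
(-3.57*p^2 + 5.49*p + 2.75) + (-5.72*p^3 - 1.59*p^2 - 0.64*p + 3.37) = -5.72*p^3 - 5.16*p^2 + 4.85*p + 6.12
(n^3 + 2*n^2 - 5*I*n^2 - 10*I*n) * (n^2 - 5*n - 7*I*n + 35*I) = n^5 - 3*n^4 - 12*I*n^4 - 45*n^3 + 36*I*n^3 + 105*n^2 + 120*I*n^2 + 350*n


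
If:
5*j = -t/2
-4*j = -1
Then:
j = 1/4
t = -5/2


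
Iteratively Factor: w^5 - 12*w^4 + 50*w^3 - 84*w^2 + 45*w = (w - 3)*(w^4 - 9*w^3 + 23*w^2 - 15*w) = (w - 5)*(w - 3)*(w^3 - 4*w^2 + 3*w) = (w - 5)*(w - 3)^2*(w^2 - w) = (w - 5)*(w - 3)^2*(w - 1)*(w)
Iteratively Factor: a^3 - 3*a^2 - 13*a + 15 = (a - 1)*(a^2 - 2*a - 15) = (a - 1)*(a + 3)*(a - 5)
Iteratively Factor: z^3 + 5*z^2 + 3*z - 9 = (z + 3)*(z^2 + 2*z - 3) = (z + 3)^2*(z - 1)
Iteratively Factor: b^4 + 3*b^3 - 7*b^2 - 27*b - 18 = (b + 3)*(b^3 - 7*b - 6) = (b - 3)*(b + 3)*(b^2 + 3*b + 2) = (b - 3)*(b + 1)*(b + 3)*(b + 2)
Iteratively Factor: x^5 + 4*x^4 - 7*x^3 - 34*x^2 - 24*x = (x + 4)*(x^4 - 7*x^2 - 6*x) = x*(x + 4)*(x^3 - 7*x - 6) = x*(x + 2)*(x + 4)*(x^2 - 2*x - 3) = x*(x - 3)*(x + 2)*(x + 4)*(x + 1)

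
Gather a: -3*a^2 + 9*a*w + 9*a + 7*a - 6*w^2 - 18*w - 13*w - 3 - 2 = -3*a^2 + a*(9*w + 16) - 6*w^2 - 31*w - 5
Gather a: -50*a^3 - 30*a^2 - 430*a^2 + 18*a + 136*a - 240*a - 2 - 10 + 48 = -50*a^3 - 460*a^2 - 86*a + 36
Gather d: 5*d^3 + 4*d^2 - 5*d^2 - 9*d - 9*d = 5*d^3 - d^2 - 18*d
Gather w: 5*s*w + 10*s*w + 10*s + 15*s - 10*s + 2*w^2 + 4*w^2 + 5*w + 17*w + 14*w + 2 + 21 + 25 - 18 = 15*s + 6*w^2 + w*(15*s + 36) + 30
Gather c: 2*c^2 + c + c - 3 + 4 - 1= 2*c^2 + 2*c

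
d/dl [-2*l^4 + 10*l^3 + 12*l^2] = 2*l*(-4*l^2 + 15*l + 12)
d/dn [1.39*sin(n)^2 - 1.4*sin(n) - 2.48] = (2.78*sin(n) - 1.4)*cos(n)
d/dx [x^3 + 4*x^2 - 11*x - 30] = 3*x^2 + 8*x - 11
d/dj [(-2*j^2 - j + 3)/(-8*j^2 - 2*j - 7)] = (-4*j^2 + 76*j + 13)/(64*j^4 + 32*j^3 + 116*j^2 + 28*j + 49)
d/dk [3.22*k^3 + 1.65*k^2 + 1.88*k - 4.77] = 9.66*k^2 + 3.3*k + 1.88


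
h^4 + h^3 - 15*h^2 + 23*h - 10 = (h - 2)*(h - 1)^2*(h + 5)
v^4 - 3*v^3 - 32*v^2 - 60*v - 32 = (v - 8)*(v + 1)*(v + 2)^2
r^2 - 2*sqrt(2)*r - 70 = (r - 7*sqrt(2))*(r + 5*sqrt(2))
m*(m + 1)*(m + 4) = m^3 + 5*m^2 + 4*m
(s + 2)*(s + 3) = s^2 + 5*s + 6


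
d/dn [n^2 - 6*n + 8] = 2*n - 6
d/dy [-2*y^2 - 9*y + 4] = -4*y - 9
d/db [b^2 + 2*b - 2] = 2*b + 2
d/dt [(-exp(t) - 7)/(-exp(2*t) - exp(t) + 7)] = (-(exp(t) + 7)*(2*exp(t) + 1) + exp(2*t) + exp(t) - 7)*exp(t)/(exp(2*t) + exp(t) - 7)^2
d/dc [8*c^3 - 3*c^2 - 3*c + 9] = 24*c^2 - 6*c - 3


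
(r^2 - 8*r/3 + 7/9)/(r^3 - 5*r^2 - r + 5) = (r^2 - 8*r/3 + 7/9)/(r^3 - 5*r^2 - r + 5)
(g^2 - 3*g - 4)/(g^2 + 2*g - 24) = (g + 1)/(g + 6)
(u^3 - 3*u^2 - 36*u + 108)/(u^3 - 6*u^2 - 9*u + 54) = (u + 6)/(u + 3)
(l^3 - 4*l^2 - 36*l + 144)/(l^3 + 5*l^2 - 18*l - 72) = (l - 6)/(l + 3)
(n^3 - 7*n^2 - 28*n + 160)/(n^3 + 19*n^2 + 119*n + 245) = (n^2 - 12*n + 32)/(n^2 + 14*n + 49)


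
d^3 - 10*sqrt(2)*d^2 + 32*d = d*(d - 8*sqrt(2))*(d - 2*sqrt(2))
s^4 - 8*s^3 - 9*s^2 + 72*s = s*(s - 8)*(s - 3)*(s + 3)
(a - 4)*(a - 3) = a^2 - 7*a + 12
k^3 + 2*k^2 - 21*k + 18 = (k - 3)*(k - 1)*(k + 6)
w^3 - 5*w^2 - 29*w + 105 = (w - 7)*(w - 3)*(w + 5)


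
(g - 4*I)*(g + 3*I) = g^2 - I*g + 12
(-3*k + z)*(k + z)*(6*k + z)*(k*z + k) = -18*k^4*z - 18*k^4 - 15*k^3*z^2 - 15*k^3*z + 4*k^2*z^3 + 4*k^2*z^2 + k*z^4 + k*z^3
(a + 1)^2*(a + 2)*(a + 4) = a^4 + 8*a^3 + 21*a^2 + 22*a + 8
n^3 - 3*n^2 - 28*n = n*(n - 7)*(n + 4)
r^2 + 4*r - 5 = (r - 1)*(r + 5)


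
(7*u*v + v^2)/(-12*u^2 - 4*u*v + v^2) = v*(-7*u - v)/(12*u^2 + 4*u*v - v^2)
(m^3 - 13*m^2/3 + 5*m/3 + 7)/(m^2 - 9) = (3*m^2 - 4*m - 7)/(3*(m + 3))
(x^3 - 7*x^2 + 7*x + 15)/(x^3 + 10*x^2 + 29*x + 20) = (x^2 - 8*x + 15)/(x^2 + 9*x + 20)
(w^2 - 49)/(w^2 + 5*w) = (w^2 - 49)/(w*(w + 5))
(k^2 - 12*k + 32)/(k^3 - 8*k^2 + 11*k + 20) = (k - 8)/(k^2 - 4*k - 5)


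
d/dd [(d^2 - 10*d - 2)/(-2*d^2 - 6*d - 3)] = 2*(-13*d^2 - 7*d + 9)/(4*d^4 + 24*d^3 + 48*d^2 + 36*d + 9)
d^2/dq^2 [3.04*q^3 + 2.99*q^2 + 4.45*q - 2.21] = 18.24*q + 5.98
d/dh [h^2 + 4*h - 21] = 2*h + 4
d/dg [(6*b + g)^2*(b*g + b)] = b*(6*b + g)*(6*b + 3*g + 2)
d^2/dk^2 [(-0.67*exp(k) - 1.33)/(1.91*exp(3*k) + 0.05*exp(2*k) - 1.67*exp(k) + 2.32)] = (-9.776908*exp(6*k) - 43.859712*exp(5*k) - 9.94723599999999*exp(4*k) + 47.011109*exp(3*k) + 53.840949*exp(2*k) - 5.687965*exp(k) - 8.75916)*exp(k)/(6.967871*exp(9*k) + 0.547215*exp(8*k) - 18.262656*exp(7*k) + 24.433991*exp(6*k) + 17.297232*exp(5*k) - 43.964889*exp(4*k) + 25.021369*exp(3*k) + 20.218104*exp(2*k) - 26.965824*exp(k) + 12.487168)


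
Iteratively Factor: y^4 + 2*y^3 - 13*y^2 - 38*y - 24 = (y + 3)*(y^3 - y^2 - 10*y - 8) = (y - 4)*(y + 3)*(y^2 + 3*y + 2) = (y - 4)*(y + 2)*(y + 3)*(y + 1)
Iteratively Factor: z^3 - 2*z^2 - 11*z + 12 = (z - 1)*(z^2 - z - 12) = (z - 4)*(z - 1)*(z + 3)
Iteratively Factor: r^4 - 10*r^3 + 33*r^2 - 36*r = (r - 4)*(r^3 - 6*r^2 + 9*r) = (r - 4)*(r - 3)*(r^2 - 3*r) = (r - 4)*(r - 3)^2*(r)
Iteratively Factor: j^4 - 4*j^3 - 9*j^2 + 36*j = (j + 3)*(j^3 - 7*j^2 + 12*j) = j*(j + 3)*(j^2 - 7*j + 12) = j*(j - 4)*(j + 3)*(j - 3)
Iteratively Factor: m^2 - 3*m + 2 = (m - 1)*(m - 2)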